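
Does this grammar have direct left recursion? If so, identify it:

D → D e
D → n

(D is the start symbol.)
Yes, D is left-recursive

Direct left recursion occurs when N → N α for some non-terminal N (the right-hand side begins with the left-hand side itself).

D → D e: LEFT RECURSIVE (starts with D)
D → n: starts with n

The grammar has direct left recursion on: D.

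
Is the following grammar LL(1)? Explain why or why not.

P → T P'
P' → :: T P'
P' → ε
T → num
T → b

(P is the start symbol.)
Yes, the grammar is LL(1).

Relevant sets:
  FOLLOW(P') = { $ }

For P':
  PREDICT(P' → :: T P') = { '::' }
  PREDICT(P' → ε) = { $ }
For T:
  PREDICT(T → num) = { 'num' }
  PREDICT(T → b) = { 'b' }
P has a single production, so nothing to check there.

All predict sets are disjoint. The grammar IS LL(1).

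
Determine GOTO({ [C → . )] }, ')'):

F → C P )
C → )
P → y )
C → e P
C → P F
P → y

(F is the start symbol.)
{ [C → ) .] }

GOTO(I, ')') = CLOSURE({ [A → αX.β] : [A → α.Xβ] ∈ I, X = ')' })

Items with dot before ')', with the dot advanced:
  [C → . )] → [C → ) .]
Closure adds nothing (no advanced item has the dot before a non-terminal).

GOTO = { [C → ) .] }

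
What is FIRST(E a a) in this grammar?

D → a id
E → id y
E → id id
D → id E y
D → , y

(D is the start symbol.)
FIRST sets of the non-terminals involved (from the grammar, by fixed-point iteration):
  FIRST(E) = { 'id' }

To compute FIRST(E a a), process the symbols left to right:
Symbol E is a non-terminal. Add FIRST(E) \ {ε} = { 'id' }
E is not nullable (ε ∉ FIRST(E)), so stop here.
FIRST(E a a) = { 'id' }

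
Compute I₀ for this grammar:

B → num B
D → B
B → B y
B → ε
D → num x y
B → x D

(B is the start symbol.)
{ [B → . B y], [B → . num B], [B → . x D], [B → .], [B' → . B] }

First, augment the grammar with B' → B
I₀ = CLOSURE({ [B' → . B] }):
  [B' → . B] has the dot before B: add [B → . num B], [B → . B y], [B → .], [B → . x D]
No further items can be added.

I₀ = { [B → . B y], [B → . num B], [B → . x D], [B → .], [B' → . B] }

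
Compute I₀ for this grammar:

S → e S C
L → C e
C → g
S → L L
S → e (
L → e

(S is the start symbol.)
{ [C → . g], [L → . C e], [L → . e], [S → . L L], [S → . e (], [S → . e S C], [S' → . S] }

First, augment the grammar with S' → S
I₀ = CLOSURE({ [S' → . S] }):
  [S' → . S] has the dot before S: add [S → . e S C], [S → . L L], [S → . e (]
  [S → . L L] has the dot before L: add [L → . C e], [L → . e]
  [L → . C e] has the dot before C: add [C → . g]
No further items can be added.

I₀ = { [C → . g], [L → . C e], [L → . e], [S → . L L], [S → . e (], [S → . e S C], [S' → . S] }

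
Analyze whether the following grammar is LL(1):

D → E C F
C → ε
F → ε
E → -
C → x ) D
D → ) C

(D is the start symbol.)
Yes, the grammar is LL(1).

A grammar is LL(1) if for each non-terminal N with multiple productions, the predict sets of those productions are pairwise disjoint, where PREDICT(N → α) = (FIRST(α) \ {ε}) ∪ (FOLLOW(N) if α ⇒* ε).

Relevant sets:
  FIRST(E) = { '-' }
  FOLLOW(C) = { $ }

For D:
  PREDICT(D → E C F) = { '-' }
  PREDICT(D → ')' C) = { ')' }
For C:
  PREDICT(C → ε) = { $ }
  PREDICT(C → x ')' D) = { 'x' }
F, E have a single production, so nothing to check there.

All predict sets are disjoint. The grammar IS LL(1).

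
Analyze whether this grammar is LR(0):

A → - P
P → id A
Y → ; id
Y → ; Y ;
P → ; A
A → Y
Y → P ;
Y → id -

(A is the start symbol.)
No. Shift-reduce conflict between [Y → id - .] and [P → . ; A]

A grammar is LR(0) if no state in the canonical LR(0) collection has:
  - both a shift item (dot before a terminal) and a complete item (shift-reduce conflict), or
  - two or more complete items (reduce-reduce conflict; the accept item [A' → A .] counts as a complete item here).

Augment with A' → A and build the canonical LR(0) collection (I0 = CLOSURE({[A' → . A]}), then GOTO on every symbol after a dot until no new states appear). It has 17 states:
  I0: { [A → . - P], [A → . Y], [A' → . A], [P → . ; A], [P → . id A], [Y → . ; Y ;], [Y → . ; id], [Y → . P ;], [Y → . id -] }  — shift
  I1: { [A → - . P], [P → . ; A], [P → . id A] }  — shift
  I2: { [A → . - P], [A → . Y], [P → . ; A], [P → . id A], [P → ; . A], [Y → . ; Y ;], [Y → . ; id], [Y → . P ;], [Y → . id -], [Y → ; . Y ;], [Y → ; . id] }  — shift
  I3: { [A' → A .] }  — accept
  I4: { [Y → P . ;] }  — shift
  I5: { [A → Y .] }  — reduce
  I6: { [A → . - P], [A → . Y], [P → . ; A], [P → . id A], [P → id . A], [Y → . ; Y ;], [Y → . ; id], [Y → . P ;], [Y → . id -], [Y → id . -] }  — shift
  I7: { [A → - . P], [P → . ; A], [P → . id A], [Y → id - .] }  — shift, reduce
  I8: { [P → id A .] }  — reduce
  I9: { [A → . - P], [A → . Y], [P → . ; A], [P → . id A], [P → ; . A], [Y → . ; Y ;], [Y → . ; id], [Y → . P ;], [Y → . id -] }  — shift
  I10: { [A → - P .] }  — reduce
  I11: { [A → . - P], [A → . Y], [P → . ; A], [P → . id A], [P → id . A], [Y → . ; Y ;], [Y → . ; id], [Y → . P ;], [Y → . id -] }  — shift
  I12: { [P → ; A .] }  — reduce
  I13: { [Y → P ; .] }  — reduce
  I14: { [A → Y .], [Y → ; Y . ;] }  — shift, reduce
  I15: { [A → . - P], [A → . Y], [P → . ; A], [P → . id A], [P → id . A], [Y → . ; Y ;], [Y → . ; id], [Y → . P ;], [Y → . id -], [Y → ; id .], [Y → id . -] }  — shift, reduce
  I16: { [Y → ; Y ; .] }  — reduce

Conflict in state I7:
  Shift-reduce conflict between [Y → id - .] and [P → . ; A]
So the grammar is NOT LR(0).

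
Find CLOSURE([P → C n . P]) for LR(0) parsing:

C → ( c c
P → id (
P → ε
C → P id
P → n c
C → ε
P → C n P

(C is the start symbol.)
{ [C → . ( c c], [C → . P id], [C → .], [P → . C n P], [P → . id (], [P → . n c], [P → .], [P → C n . P] }

Start with: [P → C n . P]
  [P → C n . P] has the dot before P: add [P → . id (], [P → .], [P → . n c], [P → . C n P]
  [P → . C n P] has the dot before C: add [C → . ( c c], [C → . P id], [C → .]
No further items can be added.

CLOSURE = { [C → . ( c c], [C → . P id], [C → .], [P → . C n P], [P → . id (], [P → . n c], [P → .], [P → C n . P] }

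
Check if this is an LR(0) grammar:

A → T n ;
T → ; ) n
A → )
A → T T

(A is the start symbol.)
A grammar is LR(0) if no state in the canonical LR(0) collection has:
  - both a shift item (dot before a terminal) and a complete item (shift-reduce conflict), or
  - two or more complete items (reduce-reduce conflict; the accept item [A' → A .] counts as a complete item here).

Augment with A' → A and build the canonical LR(0) collection (I0 = CLOSURE({[A' → . A]}), then GOTO on every symbol after a dot until no new states appear). It has 10 states:
  I0: { [A → . )], [A → . T T], [A → . T n ;], [A' → . A], [T → . ; ) n] }  — shift
  I1: { [A → ) .] }  — reduce
  I2: { [T → ; . ) n] }  — shift
  I3: { [A' → A .] }  — accept
  I4: { [A → T . T], [A → T . n ;], [T → . ; ) n] }  — shift
  I5: { [A → T T .] }  — reduce
  I6: { [A → T n . ;] }  — shift
  I7: { [A → T n ; .] }  — reduce
  I8: { [T → ; ) . n] }  — shift
  I9: { [T → ; ) n .] }  — reduce

Every state is either a pure shift/goto state or contains exactly one complete item and nothing to shift — no conflicts. The grammar is LR(0).

Answer: Yes, the grammar is LR(0)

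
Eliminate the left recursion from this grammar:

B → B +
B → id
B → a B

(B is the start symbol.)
B → id B'
B → a B B'
B' → + B'
B' → ε

B is directly left-recursive. The standard transformation for
  A → A α₁ | ... | A α_m | β₁ | ... | β_n
is
  A  → β₁ A' | ... | β_n A'
  A' → α₁ A' | ... | α_m A' | ε

B → id becomes B → id B'
B → a B becomes B → a B B'
B → B + becomes B' → + B'
Add B' → ε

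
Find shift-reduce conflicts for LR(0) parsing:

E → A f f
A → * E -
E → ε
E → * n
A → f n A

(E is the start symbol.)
Yes — I0: [E → .] vs [A → . * E -]; I1: [E → .] vs [A → . * E -]; I6: [E → .] vs [A → . * E -]

A shift-reduce conflict occurs when an LR(0) state has both:
  - a complete (reduce) item [A → α .] (dot at the end), and
  - a shift item [B → β . c γ] (dot before a terminal).

Augment with E' → E and build the canonical LR(0) collection (I0 = CLOSURE({[E' → . E]}), then GOTO on every symbol after a dot until no new states appear). It has 13 states:
  I0: { [A → . * E -], [A → . f n A], [E → . * n], [E → . A f f], [E → .], [E' → . E] }  — shift, reduce
  I1: { [A → * . E -], [A → . * E -], [A → . f n A], [E → * . n], [E → . * n], [E → . A f f], [E → .] }  — shift, reduce
  I2: { [E → A . f f] }  — shift
  I3: { [E' → E .] }  — accept
  I4: { [A → f . n A] }  — shift
  I5: { [A → . * E -], [A → . f n A], [A → f n . A] }  — shift
  I6: { [A → * . E -], [A → . * E -], [A → . f n A], [E → . * n], [E → . A f f], [E → .] }  — shift, reduce
  I7: { [A → f n A .] }  — reduce
  I8: { [A → * E . -] }  — shift
  I9: { [A → * E - .] }  — reduce
  I10: { [E → A f . f] }  — shift
  I11: { [E → A f f .] }  — reduce
  I12: { [E → * n .] }  — reduce

I0 contains reduce item [E → .] and shift items [A → . * E -], [A → . f n A], [E → . * n] — shift-reduce conflict.
I1 contains reduce item [E → .] and shift items [A → . * E -], [A → . f n A], [E → . * n], [E → * . n] — shift-reduce conflict.
I6 contains reduce item [E → .] and shift items [A → . * E -], [A → . f n A], [E → . * n] — shift-reduce conflict.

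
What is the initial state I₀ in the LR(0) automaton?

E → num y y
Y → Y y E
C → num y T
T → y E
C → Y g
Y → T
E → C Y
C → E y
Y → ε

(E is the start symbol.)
{ [C → . E y], [C → . Y g], [C → . num y T], [E → . C Y], [E → . num y y], [E' → . E], [T → . y E], [Y → . T], [Y → . Y y E], [Y → .] }

First, augment the grammar with E' → E
I₀ = CLOSURE({ [E' → . E] }):
  [E' → . E] has the dot before E: add [E → . num y y], [E → . C Y]
  [E → . C Y] has the dot before C: add [C → . num y T], [C → . Y g], [C → . E y]
  [C → . Y g] has the dot before Y: add [Y → . Y y E], [Y → . T], [Y → .]
  [Y → . T] has the dot before T: add [T → . y E]
No further items can be added.

I₀ = { [C → . E y], [C → . Y g], [C → . num y T], [E → . C Y], [E → . num y y], [E' → . E], [T → . y E], [Y → . T], [Y → . Y y E], [Y → .] }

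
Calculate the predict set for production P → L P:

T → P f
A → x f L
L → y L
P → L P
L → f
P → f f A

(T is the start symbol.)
{ 'f', 'y' }

PREDICT(P → L P) = (FIRST(RHS) \ {ε}) ∪ (FOLLOW(P) if ε ∈ FIRST(RHS), i.e. RHS ⇒* ε)
FIRST(L) = { 'f', 'y' }
FIRST(L P) = { 'f', 'y' }
ε ∉ FIRST(L P), so FOLLOW(P) is not added.
PREDICT(P → L P) = { 'f', 'y' }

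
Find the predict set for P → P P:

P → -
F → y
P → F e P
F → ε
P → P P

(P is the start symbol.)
PREDICT(P → P P) = (FIRST(RHS) \ {ε}) ∪ (FOLLOW(P) if ε ∈ FIRST(RHS), i.e. RHS ⇒* ε)
FIRST(P) = { '-', 'e', 'y' }
FIRST(P P) = { '-', 'e', 'y' }
ε ∉ FIRST(P P), so FOLLOW(P) is not added.
PREDICT(P → P P) = { '-', 'e', 'y' }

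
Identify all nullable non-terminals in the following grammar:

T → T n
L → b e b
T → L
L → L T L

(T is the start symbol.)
None

A non-terminal is nullable if it can derive ε (the empty string): either it has an ε-production, or it has a production whose right-hand side consists entirely of nullable non-terminals.

There are no ε-productions, so no non-terminal can derive ε.
No non-terminals are nullable.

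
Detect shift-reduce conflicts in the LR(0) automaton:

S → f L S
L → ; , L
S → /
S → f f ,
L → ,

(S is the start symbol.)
A shift-reduce conflict occurs when an LR(0) state has both:
  - a complete (reduce) item [A → α .] (dot at the end), and
  - a shift item [B → β . c γ] (dot before a terminal).

Augment with S' → S and build the canonical LR(0) collection (I0 = CLOSURE({[S' → . S]}), then GOTO on every symbol after a dot until no new states appear). It has 12 states:
  I0: { [S → . /], [S → . f L S], [S → . f f ,], [S' → . S] }  — shift
  I1: { [S → / .] }  — reduce
  I2: { [S' → S .] }  — accept
  I3: { [L → . ,], [L → . ; , L], [S → f . L S], [S → f . f ,] }  — shift
  I4: { [L → , .] }  — reduce
  I5: { [L → ; . , L] }  — shift
  I6: { [S → . /], [S → . f L S], [S → . f f ,], [S → f L . S] }  — shift
  I7: { [S → f f . ,] }  — shift
  I8: { [S → f f , .] }  — reduce
  I9: { [S → f L S .] }  — reduce
  I10: { [L → . ,], [L → . ; , L], [L → ; , . L] }  — shift
  I11: { [L → ; , L .] }  — reduce

No state contains both a complete item and a shift item.

Answer: No shift-reduce conflicts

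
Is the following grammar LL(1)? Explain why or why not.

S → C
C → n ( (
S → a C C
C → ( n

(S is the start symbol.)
Yes, the grammar is LL(1).

A grammar is LL(1) if for each non-terminal N with multiple productions, the predict sets of those productions are pairwise disjoint, where PREDICT(N → α) = (FIRST(α) \ {ε}) ∪ (FOLLOW(N) if α ⇒* ε).

Relevant sets:
  FIRST(C) = { '(', 'n' }

For S:
  PREDICT(S → C) = { '(', 'n' }
  PREDICT(S → a C C) = { 'a' }
For C:
  PREDICT(C → n '(' '(') = { 'n' }
  PREDICT(C → '(' n) = { '(' }

All predict sets are disjoint. The grammar IS LL(1).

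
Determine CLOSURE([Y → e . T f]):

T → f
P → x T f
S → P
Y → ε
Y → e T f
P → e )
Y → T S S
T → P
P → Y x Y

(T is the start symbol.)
To compute CLOSURE, for each item [A → α.Bβ] where B is a non-terminal, add [B → .γ] for all productions B → γ; repeat for the newly added items until nothing changes.

Start with: [Y → e . T f]
  [Y → e . T f] has the dot before T: add [T → . f], [T → . P]
  [T → . P] has the dot before P: add [P → . x T f], [P → . e )], [P → . Y x Y]
  [P → . Y x Y] has the dot before Y: add [Y → .], [Y → . e T f], [Y → . T S S]
No further items can be added.

CLOSURE = { [P → . Y x Y], [P → . e )], [P → . x T f], [T → . P], [T → . f], [Y → . T S S], [Y → . e T f], [Y → .], [Y → e . T f] }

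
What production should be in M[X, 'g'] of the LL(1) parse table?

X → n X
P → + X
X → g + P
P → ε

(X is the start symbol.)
To find M[X, 'g'], we find productions for X where 'g' is in the predict set (PREDICT(N → α) = (FIRST(α) \ {ε}) ∪ (FOLLOW(N) if α ⇒* ε)).

X → n X: PREDICT = { 'n' }
X → g + P: PREDICT = { 'g' }
  'g' is in predict set, so this production goes in M[X, 'g']

M[X, 'g'] = X → g + P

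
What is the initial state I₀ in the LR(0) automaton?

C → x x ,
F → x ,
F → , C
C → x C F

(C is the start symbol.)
{ [C → . x C F], [C → . x x ,], [C' → . C] }

First, augment the grammar with C' → C
I₀ = CLOSURE({ [C' → . C] }):
  [C' → . C] has the dot before C: add [C → . x x ,], [C → . x C F]
No further items can be added.

I₀ = { [C → . x C F], [C → . x x ,], [C' → . C] }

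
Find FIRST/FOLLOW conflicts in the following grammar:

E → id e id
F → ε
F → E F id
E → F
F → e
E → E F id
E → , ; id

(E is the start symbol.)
Yes. E → id e id with FOLLOW(E) on { 'id' }; E → E F id with FOLLOW(E) on { ',', 'e', 'id' }; E → ',' ';' id with FOLLOW(E) on { ',' }; F → E F id with FOLLOW(F) on { ',', 'e', 'id' }; F → e with FOLLOW(F) on { 'e' }

A FIRST/FOLLOW conflict occurs when a non-terminal N has a nullable alternative N → β (β ⇒* ε) and another alternative N → α with FIRST(α) ∩ FOLLOW(N) ≠ ∅: on such a lookahead the parser cannot decide between expanding α and letting N vanish via β.

Nullable non-terminals: E, F.
FIRST sets used below: FIRST(F) = { ',', 'e', 'id', ε }, FIRST(E) = { ',', 'e', 'id', ε }

E: nullable alternative(s) E → F; FOLLOW(E) = { $, ',', 'e', 'id' }
  E → id e id: FIRST \ {ε} = { 'id' } — overlaps FOLLOW(E) on { 'id' }: CONFLICT
  E → F: FIRST \ {ε} = { ',', 'e', 'id' } — this is the only nullable alternative, skip
  E → E F id: FIRST \ {ε} = { ',', 'e', 'id' } — overlaps FOLLOW(E) on { ',', 'e', 'id' }: CONFLICT
  E → , ; id: FIRST \ {ε} = { ',' } — overlaps FOLLOW(E) on { ',' }: CONFLICT

F: nullable alternative(s) F → ε; FOLLOW(F) = { $, ',', 'e', 'id' }
  F → ε: FIRST \ {ε} = { } — this is the only nullable alternative, skip
  F → E F id: FIRST \ {ε} = { ',', 'e', 'id' } — overlaps FOLLOW(F) on { ',', 'e', 'id' }: CONFLICT
  F → e: FIRST \ {ε} = { 'e' } — overlaps FOLLOW(F) on { 'e' }: CONFLICT

So the grammar has 5 FIRST/FOLLOW conflicts (marked CONFLICT above).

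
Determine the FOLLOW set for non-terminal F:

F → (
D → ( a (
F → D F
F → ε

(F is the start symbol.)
{ $ }

To compute FOLLOW(F), find every occurrence of F on a right-hand side N → α F β: add FIRST(β) \ {ε}, and if β is empty or nullable also add FOLLOW(N). Iterate to a fixed point.

F is the start symbol, so $ ∈ FOLLOW(F).
In F → D F: F is at the end; this adds FOLLOW(F) to itself — nothing new

Taking the union: FOLLOW(F) = { $ }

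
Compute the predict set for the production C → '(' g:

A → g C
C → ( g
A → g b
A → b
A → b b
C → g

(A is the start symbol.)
{ '(' }

PREDICT(C → '(' g) = (FIRST(RHS) \ {ε}) ∪ (FOLLOW(C) if ε ∈ FIRST(RHS), i.e. RHS ⇒* ε)
FIRST('(' g) = { '(' }
ε ∉ FIRST('(' g), so FOLLOW(C) is not added.
PREDICT(C → '(' g) = { '(' }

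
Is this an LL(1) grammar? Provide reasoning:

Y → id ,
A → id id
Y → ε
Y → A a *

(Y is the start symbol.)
No. Predict set conflict for Y: { 'id' }

A grammar is LL(1) if for each non-terminal N with multiple productions, the predict sets of those productions are pairwise disjoint, where PREDICT(N → α) = (FIRST(α) \ {ε}) ∪ (FOLLOW(N) if α ⇒* ε).

Relevant sets:
  FIRST(A) = { 'id' }
  FOLLOW(Y) = { $ }

For Y:
  PREDICT(Y → id ',') = { 'id' }
  PREDICT(Y → ε) = { $ }
  PREDICT(Y → A a '*') = { 'id' }
A has a single production, so nothing to check there.

Conflict found: Predict set conflict for Y: { 'id' }
The grammar is NOT LL(1).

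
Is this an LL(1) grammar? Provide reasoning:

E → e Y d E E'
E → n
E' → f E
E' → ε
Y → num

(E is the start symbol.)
No. Predict set conflict for E': { 'f' }

A grammar is LL(1) if for each non-terminal N with multiple productions, the predict sets of those productions are pairwise disjoint, where PREDICT(N → α) = (FIRST(α) \ {ε}) ∪ (FOLLOW(N) if α ⇒* ε).

Relevant sets:
  FOLLOW(E') = { $, 'f' }

For E:
  PREDICT(E → e Y d E E') = { 'e' }
  PREDICT(E → n) = { 'n' }
For E':
  PREDICT(E' → f E) = { 'f' }
  PREDICT(E' → ε) = { $, 'f' }
Y has a single production, so nothing to check there.

Conflict found: Predict set conflict for E': { 'f' }
The grammar is NOT LL(1).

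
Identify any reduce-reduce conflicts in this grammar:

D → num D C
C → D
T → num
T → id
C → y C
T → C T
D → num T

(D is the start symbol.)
No reduce-reduce conflicts

Augment with D' → D and build the canonical LR(0) collection (I0 = CLOSURE({[D' → . D]}), then GOTO on every symbol after a dot until no new states appear). It has 13 states:
  I0: { [D → . num D C], [D → . num T], [D' → . D] }  — shift
  I1: { [D' → D .] }  — accept
  I2: { [C → . D], [C → . y C], [D → . num D C], [D → . num T], [D → num . D C], [D → num . T], [T → . C T], [T → . id], [T → . num] }  — shift
  I3: { [C → . D], [C → . y C], [D → . num D C], [D → . num T], [T → . C T], [T → . id], [T → . num], [T → C . T] }  — shift
  I4: { [C → . D], [C → . y C], [C → D .], [D → . num D C], [D → . num T], [D → num D . C] }  — shift, reduce
  I5: { [D → num T .] }  — reduce
  I6: { [T → id .] }  — reduce
  I7: { [C → . D], [C → . y C], [D → . num D C], [D → . num T], [D → num . D C], [D → num . T], [T → . C T], [T → . id], [T → . num], [T → num .] }  — shift, reduce
  I8: { [C → . D], [C → . y C], [C → y . C], [D → . num D C], [D → . num T] }  — shift
  I9: { [C → y C .] }  — reduce
  I10: { [C → D .] }  — reduce
  I11: { [D → num D C .] }  — reduce
  I12: { [T → C T .] }  — reduce

No state contains more than one complete item.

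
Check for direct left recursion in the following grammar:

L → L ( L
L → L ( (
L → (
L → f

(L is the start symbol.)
L → L ( L: LEFT RECURSIVE (starts with L)
L → L ( (: LEFT RECURSIVE (starts with L)
L → (: starts with '('
L → f: starts with f

The grammar has direct left recursion on: L.

Answer: Yes, L is left-recursive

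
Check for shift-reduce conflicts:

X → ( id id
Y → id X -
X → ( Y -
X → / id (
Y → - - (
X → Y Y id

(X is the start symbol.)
Yes — I17: [X → ( id id .] vs [X → . ( Y -]

A shift-reduce conflict occurs when an LR(0) state has both:
  - a complete (reduce) item [A → α .] (dot at the end), and
  - a shift item [B → β . c γ] (dot before a terminal).

Augment with X' → X and build the canonical LR(0) collection (I0 = CLOSURE({[X' → . X]}), then GOTO on every symbol after a dot until no new states appear). It has 19 states:
  I0: { [X → . ( Y -], [X → . ( id id], [X → . / id (], [X → . Y Y id], [X' → . X], [Y → . - - (], [Y → . id X -] }  — shift
  I1: { [X → ( . Y -], [X → ( . id id], [Y → . - - (], [Y → . id X -] }  — shift
  I2: { [Y → - . - (] }  — shift
  I3: { [X → / . id (] }  — shift
  I4: { [X' → X .] }  — accept
  I5: { [X → Y . Y id], [Y → . - - (], [Y → . id X -] }  — shift
  I6: { [X → . ( Y -], [X → . ( id id], [X → . / id (], [X → . Y Y id], [Y → . - - (], [Y → . id X -], [Y → id . X -] }  — shift
  I7: { [Y → id X . -] }  — shift
  I8: { [Y → id X - .] }  — reduce
  I9: { [X → Y Y . id] }  — shift
  I10: { [X → Y Y id .] }  — reduce
  I11: { [X → / id . (] }  — shift
  I12: { [X → / id ( .] }  — reduce
  I13: { [Y → - - . (] }  — shift
  I14: { [Y → - - ( .] }  — reduce
  I15: { [X → ( Y . -] }  — shift
  I16: { [X → ( id . id], [X → . ( Y -], [X → . ( id id], [X → . / id (], [X → . Y Y id], [Y → . - - (], [Y → . id X -], [Y → id . X -] }  — shift
  I17: { [X → ( id id .], [X → . ( Y -], [X → . ( id id], [X → . / id (], [X → . Y Y id], [Y → . - - (], [Y → . id X -], [Y → id . X -] }  — shift, reduce
  I18: { [X → ( Y - .] }  — reduce

I17 contains reduce item [X → ( id id .] and shift items [X → . ( Y -], [X → . ( id id], [X → . / id (], [Y → . - - (], [Y → . id X -] — shift-reduce conflict.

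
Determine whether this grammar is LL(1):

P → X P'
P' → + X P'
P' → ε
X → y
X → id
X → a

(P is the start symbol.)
Yes, the grammar is LL(1).

A grammar is LL(1) if for each non-terminal N with multiple productions, the predict sets of those productions are pairwise disjoint, where PREDICT(N → α) = (FIRST(α) \ {ε}) ∪ (FOLLOW(N) if α ⇒* ε).

Relevant sets:
  FOLLOW(P') = { $ }

For P':
  PREDICT(P' → '+' X P') = { '+' }
  PREDICT(P' → ε) = { $ }
For X:
  PREDICT(X → y) = { 'y' }
  PREDICT(X → id) = { 'id' }
  PREDICT(X → a) = { 'a' }
P has a single production, so nothing to check there.

All predict sets are disjoint. The grammar IS LL(1).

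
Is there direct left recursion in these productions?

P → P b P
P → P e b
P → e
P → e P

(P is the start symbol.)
Direct left recursion occurs when N → N α for some non-terminal N (the right-hand side begins with the left-hand side itself).

P → P b P: LEFT RECURSIVE (starts with P)
P → P e b: LEFT RECURSIVE (starts with P)
P → e: starts with e
P → e P: starts with e

The grammar has direct left recursion on: P.

Answer: Yes, P is left-recursive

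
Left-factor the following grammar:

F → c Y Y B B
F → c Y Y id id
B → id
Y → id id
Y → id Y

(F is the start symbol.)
F → c Y Y F'
F' → B B
F' → id id
B → id
Y → id Y'
Y' → id
Y' → Y

Left-factoring transforms A → αβ₁ | αβ₂ into A → αA' and A' → β₁ | β₂
(α is the longest common prefix among the alternatives). Repeat until
no nonterminal has two alternatives with a common prefix.

Round 1: F has alternatives sharing prefix 'c Y Y'. Introduce F': F → c Y Y F'
  Add: F' → B B
  Add: F' → id id

Round 2: Y has alternatives sharing prefix 'id'. Introduce Y': Y → id Y'
  Add: Y' → id
  Add: Y' → Y

No remaining common prefixes — done.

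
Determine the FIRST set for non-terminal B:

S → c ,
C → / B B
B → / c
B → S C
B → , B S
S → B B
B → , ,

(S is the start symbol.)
FIRST sets of the other non-terminals involved (by the same procedure, iterated to a fixed point):
  FIRST(S) = { ',', '/', 'c' }

From B → / c:
  - '/' is a terminal: add '/' and stop
From B → S C:
  - S is a non-terminal: add FIRST(S) \ {ε} = { ',', '/', 'c' }
    S is not nullable, so stop
From B → , B S:
  - ',' is a terminal: add ',' and stop
From B → , ,:
  - ',' is a terminal: add ',' and stop

Collecting: FIRST(B) = { ',', '/', 'c' }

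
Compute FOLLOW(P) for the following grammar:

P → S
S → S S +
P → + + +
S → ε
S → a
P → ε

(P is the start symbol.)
{ $ }

P is the start symbol, so $ ∈ FOLLOW(P).
P does not occur on any right-hand side.

Taking the union: FOLLOW(P) = { $ }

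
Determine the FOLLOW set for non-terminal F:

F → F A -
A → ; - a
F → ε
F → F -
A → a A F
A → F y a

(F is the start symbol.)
To compute FOLLOW(F), find every occurrence of F on a right-hand side N → α F β: add FIRST(β) \ {ε}, and if β is empty or nullable also add FOLLOW(N). Iterate to a fixed point.

F is the start symbol, so $ ∈ FOLLOW(F).
In F → F A -: F is followed by A '-', add FIRST(A '-') \ {ε} = { '-', ';', 'a', 'y' }
In F → F -: F is followed by '-', add FIRST('-') \ {ε} = { '-' }
In A → a A F: F is at the end, add FOLLOW(A)
In A → F y a: F is followed by y a, add FIRST(y a) \ {ε} = { 'y' }

The FOLLOW sets referred to above (computed the same way, to a fixed point):
  FOLLOW(A) = { '-', ';', 'a', 'y' }

Taking the union: FOLLOW(F) = { $, '-', ';', 'a', 'y' }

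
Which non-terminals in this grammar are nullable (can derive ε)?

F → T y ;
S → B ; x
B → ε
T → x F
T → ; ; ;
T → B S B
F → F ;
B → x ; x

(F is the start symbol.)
{ 'B' }

ε-productions: B → ε
So B is immediately nullable.
No further non-terminal can be added: every production for the remaining non-terminals contains a terminal or a non-nullable non-terminal.
Nullable = { 'B' }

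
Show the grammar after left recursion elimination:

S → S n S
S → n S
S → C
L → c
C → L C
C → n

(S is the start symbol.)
S is directly left-recursive. The standard transformation for
  A → A α₁ | ... | A α_m | β₁ | ... | β_n
is
  A  → β₁ A' | ... | β_n A'
  A' → α₁ A' | ... | α_m A' | ε

S → n S becomes S → n S S'
S → C becomes S → C S'
S → S n S becomes S' → n S S'
Add S' → ε

Productions for other non-terminals are unchanged:
  L → c
  C → L C
  C → n

Resulting grammar:
S → n S S'
S → C S'
S' → n S S'
S' → ε
L → c
C → L C
C → n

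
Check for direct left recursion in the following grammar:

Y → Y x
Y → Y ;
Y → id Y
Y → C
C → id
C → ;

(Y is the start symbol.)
Yes, Y is left-recursive

Y → Y x: LEFT RECURSIVE (starts with Y)
Y → Y ;: LEFT RECURSIVE (starts with Y)
Y → id Y: starts with id
Y → C: starts with C
C → id: starts with id
C → ;: starts with ';'

The grammar has direct left recursion on: Y.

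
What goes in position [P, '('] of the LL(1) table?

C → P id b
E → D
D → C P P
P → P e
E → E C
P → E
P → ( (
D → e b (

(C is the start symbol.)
P → P e, P → E, P → ( (

To find M[P, '('], we find productions for P where '(' is in the predict set (PREDICT(N → α) = (FIRST(α) \ {ε}) ∪ (FOLLOW(N) if α ⇒* ε)).

Relevant sets:
  FIRST(P) = { '(', 'e' }
  FIRST(E) = { '(', 'e' }

P → P e: PREDICT = { '(', 'e' }
  '(' is in predict set, so this production goes in M[P, '(']
P → E: PREDICT = { '(', 'e' }
  '(' is in predict set, so this production goes in M[P, '(']
P → ( (: PREDICT = { '(' }
  '(' is in predict set, so this production goes in M[P, '(']

M[P, '('] = P → P e, P → E, P → ( (  (a multiply-defined cell — the grammar is not LL(1))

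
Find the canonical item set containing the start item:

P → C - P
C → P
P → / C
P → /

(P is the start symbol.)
{ [C → . P], [P → . / C], [P → . /], [P → . C - P], [P' → . P] }

First, augment the grammar with P' → P
I₀ = CLOSURE({ [P' → . P] }):
  [P' → . P] has the dot before P: add [P → . C - P], [P → . / C], [P → . /]
  [P → . C - P] has the dot before C: add [C → . P]
No further items can be added.

I₀ = { [C → . P], [P → . / C], [P → . /], [P → . C - P], [P' → . P] }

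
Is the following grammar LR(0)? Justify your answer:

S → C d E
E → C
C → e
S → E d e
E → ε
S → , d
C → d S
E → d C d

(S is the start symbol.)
No. Shift-reduce conflict between [E → .] and [C → . d S]

Augment with S' → S and build the canonical LR(0) collection (I0 = CLOSURE({[S' → . S]}), then GOTO on every symbol after a dot until no new states appear). It has 16 states:
  I0: { [C → . d S], [C → . e], [E → . C], [E → . d C d], [E → .], [S → . , d], [S → . C d E], [S → . E d e], [S' → . S] }  — shift, reduce
  I1: { [S → , . d] }  — shift
  I2: { [E → C .], [S → C . d E] }  — shift, reduce
  I3: { [S → E . d e] }  — shift
  I4: { [S' → S .] }  — accept
  I5: { [C → . d S], [C → . e], [C → d . S], [E → . C], [E → . d C d], [E → .], [E → d . C d], [S → . , d], [S → . C d E], [S → . E d e] }  — shift, reduce
  I6: { [C → e .] }  — reduce
  I7: { [E → C .], [E → d C . d], [S → C . d E] }  — shift, reduce
  I8: { [C → d S .] }  — reduce
  I9: { [C → . d S], [C → . e], [E → . C], [E → . d C d], [E → .], [E → d C d .], [S → C d . E] }  — shift, 2 reduces
  I10: { [E → C .] }  — reduce
  I11: { [S → C d E .] }  — reduce
  I12: { [S → E d . e] }  — shift
  I13: { [S → E d e .] }  — reduce
  I14: { [C → . d S], [C → . e], [E → . C], [E → . d C d], [E → .], [S → C d . E] }  — shift, reduce
  I15: { [S → , d .] }  — reduce

Conflict in state I0:
  Shift-reduce conflict between [E → .] and [C → . d S]
So the grammar is NOT LR(0).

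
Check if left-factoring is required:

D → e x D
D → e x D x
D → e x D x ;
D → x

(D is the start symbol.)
Yes, D has productions with common prefix 'e x D'

Left-factoring is needed when two productions for the same non-terminal
share a common prefix on the right-hand side.

Productions for D:
  D → e x D
  D → e x D x
  D → e x D x ;
  D → x

Found common prefix 'e x D' in productions for D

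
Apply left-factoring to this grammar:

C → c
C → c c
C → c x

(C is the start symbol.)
Left-factoring transforms A → αβ₁ | αβ₂ into A → αA' and A' → β₁ | β₂
(α is the longest common prefix among the alternatives). Repeat until
no nonterminal has two alternatives with a common prefix.

Round 1: C has alternatives sharing prefix 'c'. Introduce C': C → c C'
  Add: C' → ε
  Add: C' → c
  Add: C' → x

No remaining common prefixes — done.

Resulting grammar:
C → c C'
C' → ε
C' → c
C' → x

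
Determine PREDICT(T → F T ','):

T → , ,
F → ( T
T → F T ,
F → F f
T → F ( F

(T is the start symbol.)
PREDICT(T → F T ',') = (FIRST(RHS) \ {ε}) ∪ (FOLLOW(T) if ε ∈ FIRST(RHS), i.e. RHS ⇒* ε)
FIRST(F) = { '(' }
FIRST(F T ',') = { '(' }
ε ∉ FIRST(F T ','), so FOLLOW(T) is not added.
PREDICT(T → F T ',') = { '(' }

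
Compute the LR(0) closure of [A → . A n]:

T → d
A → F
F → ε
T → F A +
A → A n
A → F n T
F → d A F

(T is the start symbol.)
Start with: [A → . A n]
  [A → . A n] has the dot before A: add [A → . F], [A → . F n T]
  [A → . F] has the dot before F: add [F → .], [F → . d A F]
No further items can be added.

CLOSURE = { [A → . A n], [A → . F n T], [A → . F], [F → . d A F], [F → .] }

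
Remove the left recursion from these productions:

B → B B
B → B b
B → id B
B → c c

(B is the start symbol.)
B → id B B'
B → c c B'
B' → B B'
B' → b B'
B' → ε

B is directly left-recursive. The standard transformation for
  A → A α₁ | ... | A α_m | β₁ | ... | β_n
is
  A  → β₁ A' | ... | β_n A'
  A' → α₁ A' | ... | α_m A' | ε

B → id B becomes B → id B B'
B → c c becomes B → c c B'
B → B B becomes B' → B B'
B → B b becomes B' → b B'
Add B' → ε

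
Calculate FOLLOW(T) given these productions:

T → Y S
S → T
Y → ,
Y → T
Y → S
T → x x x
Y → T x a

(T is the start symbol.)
{ $, ',', 'x' }

To compute FOLLOW(T), find every occurrence of T on a right-hand side N → α T β: add FIRST(β) \ {ε}, and if β is empty or nullable also add FOLLOW(N). Iterate to a fixed point.

T is the start symbol, so $ ∈ FOLLOW(T).
In S → T: T is at the end, add FOLLOW(S)
In Y → T: T is at the end, add FOLLOW(Y)
In Y → T x a: T is followed by x a, add FIRST(x a) \ {ε} = { 'x' }

The FOLLOW sets referred to above (computed the same way, to a fixed point):
  FOLLOW(S) = { $, ',', 'x' }
  FOLLOW(Y) = { ',', 'x' }

Taking the union: FOLLOW(T) = { $, ',', 'x' }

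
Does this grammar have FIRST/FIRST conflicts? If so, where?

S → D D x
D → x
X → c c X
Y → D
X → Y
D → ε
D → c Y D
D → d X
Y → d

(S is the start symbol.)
Yes. X → c c X / X → Y on { 'c' }; Y → D / Y → d on { 'd' }

A FIRST/FIRST conflict occurs when two productions N → α and N → β for the same non-terminal have FIRST(α) ∩ FIRST(β) ≠ ∅ (with ε ∈ FIRST of a nullable right-hand side, so two nullable alternatives also conflict).

FIRST sets of the non-terminals at (or reachable through a nullable prefix from) the front of some alternative:
  FIRST(Y) = { 'c', 'd', 'x', ε }
  FIRST(D) = { 'c', 'd', 'x', ε }

Productions for D:
  D → x: FIRST = { 'x' }
  D → ε: FIRST = { ε }
  D → c Y D: FIRST = { 'c' }
  D → d X: FIRST = { 'd' }
Productions for X:
  X → c c X: FIRST = { 'c' }
  X → Y: FIRST = { 'c', 'd', 'x', ε }
Productions for Y:
  Y → D: FIRST = { 'c', 'd', 'x', ε }
  Y → d: FIRST = { 'd' }
S has only one production, so no FIRST/FIRST conflict is possible there.

Conflict for X: X → c c X and X → Y
  Overlap: { 'c' }
Conflict for Y: Y → D and Y → d
  Overlap: { 'd' }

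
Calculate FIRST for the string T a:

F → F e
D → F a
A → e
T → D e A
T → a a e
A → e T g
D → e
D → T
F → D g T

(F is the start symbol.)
{ 'a', 'e' }

FIRST sets of the non-terminals involved (from the grammar, by fixed-point iteration):
  FIRST(T) = { 'a', 'e' }

To compute FIRST(T a), process the symbols left to right:
Symbol T is a non-terminal. Add FIRST(T) \ {ε} = { 'a', 'e' }
T is not nullable (ε ∉ FIRST(T)), so stop here.
FIRST(T a) = { 'a', 'e' }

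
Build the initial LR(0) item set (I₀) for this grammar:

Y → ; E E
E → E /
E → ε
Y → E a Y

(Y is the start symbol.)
{ [E → . E /], [E → .], [Y → . ; E E], [Y → . E a Y], [Y' → . Y] }

First, augment the grammar with Y' → Y
I₀ = CLOSURE({ [Y' → . Y] }):
  [Y' → . Y] has the dot before Y: add [Y → . ; E E], [Y → . E a Y]
  [Y → . E a Y] has the dot before E: add [E → . E /], [E → .]
No further items can be added.

I₀ = { [E → . E /], [E → .], [Y → . ; E E], [Y → . E a Y], [Y' → . Y] }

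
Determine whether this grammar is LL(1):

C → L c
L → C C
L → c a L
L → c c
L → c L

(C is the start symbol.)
A grammar is LL(1) if for each non-terminal N with multiple productions, the predict sets of those productions are pairwise disjoint, where PREDICT(N → α) = (FIRST(α) \ {ε}) ∪ (FOLLOW(N) if α ⇒* ε).

Relevant sets:
  FIRST(C) = { 'c' }

For L:
  PREDICT(L → C C) = { 'c' }
  PREDICT(L → c a L) = { 'c' }
  PREDICT(L → c c) = { 'c' }
  PREDICT(L → c L) = { 'c' }
C has a single production, so nothing to check there.

Conflict found: Predict set conflict for L: { 'c' }
The grammar is NOT LL(1).

Answer: No. Predict set conflict for L: { 'c' }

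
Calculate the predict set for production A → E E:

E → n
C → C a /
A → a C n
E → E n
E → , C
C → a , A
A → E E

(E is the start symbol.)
PREDICT(A → E E) = (FIRST(RHS) \ {ε}) ∪ (FOLLOW(A) if ε ∈ FIRST(RHS), i.e. RHS ⇒* ε)
FIRST(E) = { ',', 'n' }
FIRST(E E) = { ',', 'n' }
ε ∉ FIRST(E E), so FOLLOW(A) is not added.
PREDICT(A → E E) = { ',', 'n' }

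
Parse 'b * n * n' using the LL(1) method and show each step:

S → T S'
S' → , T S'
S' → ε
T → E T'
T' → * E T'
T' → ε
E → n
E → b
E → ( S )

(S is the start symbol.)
Stack is shown with the top on the left.

Stack        Input        Action
--------------------------------
S $          b * n * n $  output S → T S'
T S' $       b * n * n $  output T → E T'
E T' S' $    b * n * n $  output E → b
b T' S' $    b * n * n $  match 'b'
T' S' $      * n * n $    output T' → * E T'
* E T' S' $  * n * n $    match '*'
E T' S' $    n * n $      output E → n
n T' S' $    n * n $      match 'n'
T' S' $      * n $        output T' → * E T'
* E T' S' $  * n $        match '*'
E T' S' $    n $          output E → n
n T' S' $    n $          match 'n'
T' S' $      $            output T' → ε
S' $         $            output S' → ε
$            $            accept

The string is accepted.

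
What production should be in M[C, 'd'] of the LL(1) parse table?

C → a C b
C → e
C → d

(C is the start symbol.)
C → d

To find M[C, 'd'], we find productions for C where 'd' is in the predict set (PREDICT(N → α) = (FIRST(α) \ {ε}) ∪ (FOLLOW(N) if α ⇒* ε)).

C → a C b: PREDICT = { 'a' }
C → e: PREDICT = { 'e' }
C → d: PREDICT = { 'd' }
  'd' is in predict set, so this production goes in M[C, 'd']

M[C, 'd'] = C → d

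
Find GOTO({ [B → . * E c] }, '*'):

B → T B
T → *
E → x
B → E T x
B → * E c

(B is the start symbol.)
{ [B → * . E c], [E → . x] }

GOTO(I, '*') = CLOSURE({ [A → αX.β] : [A → α.Xβ] ∈ I, X = '*' })

Items with dot before '*', with the dot advanced:
  [B → . * E c] → [B → * . E c]
Closure of the advanced items:
  [B → * . E c] has the dot before E: add [E → . x]

GOTO = { [B → * . E c], [E → . x] }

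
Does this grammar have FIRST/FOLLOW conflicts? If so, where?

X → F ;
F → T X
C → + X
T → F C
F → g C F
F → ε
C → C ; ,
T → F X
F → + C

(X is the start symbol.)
A FIRST/FOLLOW conflict occurs when a non-terminal N has a nullable alternative N → β (β ⇒* ε) and another alternative N → α with FIRST(α) ∩ FOLLOW(N) ≠ ∅: on such a lookahead the parser cannot decide between expanding α and letting N vanish via β.

Nullable non-terminals: F.
FIRST sets used below: FIRST(T) = { '+', ';', 'g' }

F: nullable alternative(s) F → ε; FOLLOW(F) = { '+', ';', 'g' }
  F → T X: FIRST \ {ε} = { '+', ';', 'g' } — overlaps FOLLOW(F) on { '+', ';', 'g' }: CONFLICT
  F → g C F: FIRST \ {ε} = { 'g' } — overlaps FOLLOW(F) on { 'g' }: CONFLICT
  F → ε: FIRST \ {ε} = { } — this is the only nullable alternative, skip
  F → + C: FIRST \ {ε} = { '+' } — overlaps FOLLOW(F) on { '+' }: CONFLICT

C, T, X have no nullable alternative, so no FIRST/FOLLOW check is needed there.

So the grammar has 3 FIRST/FOLLOW conflicts (marked CONFLICT above).

Answer: Yes. F → T X with FOLLOW(F) on { '+', ';', 'g' }; F → g C F with FOLLOW(F) on { 'g' }; F → '+' C with FOLLOW(F) on { '+' }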